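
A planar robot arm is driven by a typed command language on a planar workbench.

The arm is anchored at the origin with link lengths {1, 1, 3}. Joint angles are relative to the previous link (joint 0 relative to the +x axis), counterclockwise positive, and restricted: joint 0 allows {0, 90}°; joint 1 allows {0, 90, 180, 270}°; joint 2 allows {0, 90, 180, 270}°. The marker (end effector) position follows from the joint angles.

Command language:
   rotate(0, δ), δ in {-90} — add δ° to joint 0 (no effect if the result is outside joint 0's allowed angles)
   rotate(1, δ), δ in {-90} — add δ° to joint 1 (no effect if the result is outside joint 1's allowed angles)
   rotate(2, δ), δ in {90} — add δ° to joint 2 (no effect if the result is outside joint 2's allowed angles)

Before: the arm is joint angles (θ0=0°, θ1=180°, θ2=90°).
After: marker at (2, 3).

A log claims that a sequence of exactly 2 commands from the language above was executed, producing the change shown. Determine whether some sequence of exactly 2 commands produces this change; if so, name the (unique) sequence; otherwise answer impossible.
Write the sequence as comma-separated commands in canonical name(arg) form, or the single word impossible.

from: joint angles (θ0=0°, θ1=180°, θ2=90°)
1. rotate(1, -90) → joint angles (θ0=0°, θ1=90°, θ2=90°)
2. rotate(1, -90) → joint angles (θ0=0°, θ1=0°, θ2=90°)
no other 2-command option fits: unique.

rotate(1, -90), rotate(1, -90)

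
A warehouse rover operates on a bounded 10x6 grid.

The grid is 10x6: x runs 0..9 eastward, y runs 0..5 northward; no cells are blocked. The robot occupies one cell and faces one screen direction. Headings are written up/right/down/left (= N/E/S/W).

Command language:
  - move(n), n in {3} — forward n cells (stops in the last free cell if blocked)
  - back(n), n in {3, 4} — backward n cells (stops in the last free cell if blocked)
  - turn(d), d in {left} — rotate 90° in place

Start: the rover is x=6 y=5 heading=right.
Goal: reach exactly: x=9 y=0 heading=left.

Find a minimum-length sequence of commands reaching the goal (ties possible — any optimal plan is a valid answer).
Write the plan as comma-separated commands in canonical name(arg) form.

turn(left), back(3), back(3), turn(left), back(3)

start: x=6 y=5 heading=right
1. turn(left) → x=6 y=5 heading=up
2. back(3) → x=6 y=2 heading=up
3. back(3) → x=6 y=0 heading=up
4. turn(left) → x=6 y=0 heading=left
5. back(3) → x=9 y=0 heading=left
shorter routes all fall short; 5 is best.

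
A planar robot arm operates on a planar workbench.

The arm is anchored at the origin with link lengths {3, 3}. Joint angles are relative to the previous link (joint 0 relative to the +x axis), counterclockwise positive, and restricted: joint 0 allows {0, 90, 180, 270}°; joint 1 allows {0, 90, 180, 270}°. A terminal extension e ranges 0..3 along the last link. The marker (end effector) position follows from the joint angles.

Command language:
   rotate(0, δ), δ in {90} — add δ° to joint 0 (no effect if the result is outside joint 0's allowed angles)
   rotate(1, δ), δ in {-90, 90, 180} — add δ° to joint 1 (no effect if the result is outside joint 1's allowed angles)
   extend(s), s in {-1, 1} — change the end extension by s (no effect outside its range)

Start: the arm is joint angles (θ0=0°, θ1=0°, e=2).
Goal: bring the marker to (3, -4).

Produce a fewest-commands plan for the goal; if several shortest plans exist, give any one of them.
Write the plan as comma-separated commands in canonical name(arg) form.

t0: joint angles (θ0=0°, θ1=0°, e=2)
step 1 (rotate(1, -90)): joint angles (θ0=0°, θ1=270°, e=2)
step 2 (extend(-1)): joint angles (θ0=0°, θ1=270°, e=1)
minimal: 2 command(s), checked below 2.

rotate(1, -90), extend(-1)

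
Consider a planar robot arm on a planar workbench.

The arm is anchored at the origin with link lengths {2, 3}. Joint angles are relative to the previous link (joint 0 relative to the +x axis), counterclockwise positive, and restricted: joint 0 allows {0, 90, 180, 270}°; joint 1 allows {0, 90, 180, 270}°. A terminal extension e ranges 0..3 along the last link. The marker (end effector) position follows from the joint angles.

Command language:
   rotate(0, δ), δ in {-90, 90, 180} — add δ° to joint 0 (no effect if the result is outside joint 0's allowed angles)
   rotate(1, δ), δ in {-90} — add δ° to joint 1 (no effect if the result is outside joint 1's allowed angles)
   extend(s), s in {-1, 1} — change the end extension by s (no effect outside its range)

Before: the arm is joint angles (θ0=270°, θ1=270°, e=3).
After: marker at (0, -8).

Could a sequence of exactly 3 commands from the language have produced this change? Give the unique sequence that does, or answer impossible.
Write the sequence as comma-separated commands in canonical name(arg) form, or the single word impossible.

t0: joint angles (θ0=270°, θ1=270°, e=3)
[1] after rotate(1, -90): joint angles (θ0=270°, θ1=180°, e=3)
[2] after rotate(1, -90): joint angles (θ0=270°, θ1=90°, e=3)
[3] after rotate(1, -90): joint angles (θ0=270°, θ1=0°, e=3)
uniquely the one of 216 3-step routes that fits.

rotate(1, -90), rotate(1, -90), rotate(1, -90)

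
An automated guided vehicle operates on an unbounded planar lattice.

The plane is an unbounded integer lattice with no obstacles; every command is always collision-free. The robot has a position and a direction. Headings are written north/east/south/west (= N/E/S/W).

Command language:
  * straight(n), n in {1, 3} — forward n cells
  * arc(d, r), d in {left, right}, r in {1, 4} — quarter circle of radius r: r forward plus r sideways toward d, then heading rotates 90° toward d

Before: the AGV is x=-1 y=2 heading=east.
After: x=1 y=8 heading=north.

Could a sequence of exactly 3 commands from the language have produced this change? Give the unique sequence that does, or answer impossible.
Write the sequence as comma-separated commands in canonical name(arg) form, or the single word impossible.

key: running arc(right, 1) before arc(left, 4) would end elsewhere — order is forced
from: x=-1 y=2 heading=east
t=1 arc(left, 4) ⇒ x=3 y=6 heading=north
t=2 arc(left, 1) ⇒ x=2 y=7 heading=west
t=3 arc(right, 1) ⇒ x=1 y=8 heading=north
no other 3-command option fits: unique.

arc(left, 4), arc(left, 1), arc(right, 1)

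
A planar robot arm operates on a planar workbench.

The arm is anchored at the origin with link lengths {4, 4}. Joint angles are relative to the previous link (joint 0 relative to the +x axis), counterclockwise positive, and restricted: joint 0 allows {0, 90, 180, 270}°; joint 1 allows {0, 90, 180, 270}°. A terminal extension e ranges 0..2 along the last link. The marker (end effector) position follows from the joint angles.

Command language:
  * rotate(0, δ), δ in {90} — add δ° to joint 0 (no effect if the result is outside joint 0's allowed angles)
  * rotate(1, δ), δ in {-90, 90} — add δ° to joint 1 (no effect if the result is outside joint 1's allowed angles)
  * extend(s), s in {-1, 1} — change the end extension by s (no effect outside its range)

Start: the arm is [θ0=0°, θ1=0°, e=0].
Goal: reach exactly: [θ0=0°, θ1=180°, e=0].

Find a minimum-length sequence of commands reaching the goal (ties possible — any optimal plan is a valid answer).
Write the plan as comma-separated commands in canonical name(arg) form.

start: [θ0=0°, θ1=0°, e=0]
t=1 rotate(1, 90) ⇒ [θ0=0°, θ1=90°, e=0]
t=2 rotate(1, 90) ⇒ [θ0=0°, θ1=180°, e=0]
no 1-step plan works, so 2 is optimal.

rotate(1, 90), rotate(1, 90)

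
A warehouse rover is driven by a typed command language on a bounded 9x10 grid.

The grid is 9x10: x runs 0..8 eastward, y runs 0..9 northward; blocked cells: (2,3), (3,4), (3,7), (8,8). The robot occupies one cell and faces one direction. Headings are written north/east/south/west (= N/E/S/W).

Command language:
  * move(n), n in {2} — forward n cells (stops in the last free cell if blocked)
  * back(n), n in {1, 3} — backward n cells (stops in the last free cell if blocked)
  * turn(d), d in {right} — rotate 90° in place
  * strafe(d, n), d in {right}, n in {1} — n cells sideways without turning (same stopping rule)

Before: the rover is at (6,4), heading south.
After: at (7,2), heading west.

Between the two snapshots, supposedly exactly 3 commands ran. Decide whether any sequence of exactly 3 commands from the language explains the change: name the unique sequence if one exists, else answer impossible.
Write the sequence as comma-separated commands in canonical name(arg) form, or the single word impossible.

move(2), turn(right), back(1)

key: position moved to (7,2) AND the heading swung to W — translation plus rotation needed
from: at (6,4), heading south
1. move(2) → at (6,2), heading south
2. turn(right) → at (6,2), heading west
3. back(1) → at (7,2), heading west
uniquely the one of 125 3-step routes that fits.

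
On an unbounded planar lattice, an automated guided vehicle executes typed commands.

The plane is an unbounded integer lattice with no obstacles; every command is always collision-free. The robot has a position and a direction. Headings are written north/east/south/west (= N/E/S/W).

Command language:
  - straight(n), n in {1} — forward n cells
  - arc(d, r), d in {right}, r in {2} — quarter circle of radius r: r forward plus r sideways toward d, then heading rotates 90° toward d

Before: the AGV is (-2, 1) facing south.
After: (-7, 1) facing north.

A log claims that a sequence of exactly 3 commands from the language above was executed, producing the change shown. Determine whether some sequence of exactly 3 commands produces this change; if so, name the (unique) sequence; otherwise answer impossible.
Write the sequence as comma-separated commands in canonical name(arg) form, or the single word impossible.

key: position moved to (-7,1) AND the heading swung to N — translation plus rotation needed
start: (-2, 1) facing south
step 1 (arc(right, 2)): (-4, -1) facing west
step 2 (straight(1)): (-5, -1) facing west
step 3 (arc(right, 2)): (-7, 1) facing north
no other 3-command option fits: unique.

arc(right, 2), straight(1), arc(right, 2)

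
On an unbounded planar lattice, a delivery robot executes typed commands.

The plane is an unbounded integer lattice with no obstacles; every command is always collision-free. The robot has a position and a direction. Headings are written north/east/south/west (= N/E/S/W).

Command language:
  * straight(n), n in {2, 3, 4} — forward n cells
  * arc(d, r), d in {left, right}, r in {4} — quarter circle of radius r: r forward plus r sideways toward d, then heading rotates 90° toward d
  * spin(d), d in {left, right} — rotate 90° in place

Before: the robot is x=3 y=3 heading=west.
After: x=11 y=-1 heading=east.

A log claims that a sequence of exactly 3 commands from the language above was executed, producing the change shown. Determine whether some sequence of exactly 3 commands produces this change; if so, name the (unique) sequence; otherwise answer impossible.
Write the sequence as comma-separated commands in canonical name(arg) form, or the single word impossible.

spin(left), arc(left, 4), straight(4)

key: cell and facing (now E) both changed — the 3 commands mix motion and turning
initial: x=3 y=3 heading=west
step 1 (spin(left)): x=3 y=3 heading=south
step 2 (arc(left, 4)): x=7 y=-1 heading=east
step 3 (straight(4)): x=11 y=-1 heading=east
uniquely the one of 343 3-step routes that fits.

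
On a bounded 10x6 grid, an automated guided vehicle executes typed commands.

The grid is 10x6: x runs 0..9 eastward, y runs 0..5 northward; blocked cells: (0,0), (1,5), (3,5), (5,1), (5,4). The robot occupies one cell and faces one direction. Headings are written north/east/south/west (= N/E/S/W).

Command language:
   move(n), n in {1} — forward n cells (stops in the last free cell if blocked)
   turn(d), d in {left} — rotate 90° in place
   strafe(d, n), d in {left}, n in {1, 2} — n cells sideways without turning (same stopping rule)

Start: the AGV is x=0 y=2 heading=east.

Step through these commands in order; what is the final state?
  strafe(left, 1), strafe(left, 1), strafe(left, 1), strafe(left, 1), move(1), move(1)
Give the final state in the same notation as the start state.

x=0 y=5 heading=east

begin: x=0 y=2 heading=east
step 1 (strafe(left, 1)): x=0 y=3 heading=east
step 2 (strafe(left, 1)): x=0 y=4 heading=east
step 3 (strafe(left, 1)): x=0 y=5 heading=east
step 4 (strafe(left, 1)): x=0 y=5 heading=east
step 5 (move(1)): x=0 y=5 heading=east
step 6 (move(1)): x=0 y=5 heading=east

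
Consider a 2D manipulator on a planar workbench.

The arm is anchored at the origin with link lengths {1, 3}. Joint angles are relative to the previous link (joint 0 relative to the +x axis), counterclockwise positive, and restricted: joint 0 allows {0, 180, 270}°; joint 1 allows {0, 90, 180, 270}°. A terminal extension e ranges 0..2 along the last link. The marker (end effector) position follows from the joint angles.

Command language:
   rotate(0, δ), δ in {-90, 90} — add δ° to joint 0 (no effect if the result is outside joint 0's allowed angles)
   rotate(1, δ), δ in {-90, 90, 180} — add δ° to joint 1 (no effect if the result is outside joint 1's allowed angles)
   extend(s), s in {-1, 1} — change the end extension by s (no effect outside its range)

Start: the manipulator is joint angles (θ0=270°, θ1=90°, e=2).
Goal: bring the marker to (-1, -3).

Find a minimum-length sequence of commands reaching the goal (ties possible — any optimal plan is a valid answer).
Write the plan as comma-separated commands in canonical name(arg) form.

t0: joint angles (θ0=270°, θ1=90°, e=2)
t=1 extend(-1) ⇒ joint angles (θ0=270°, θ1=90°, e=1)
t=2 extend(-1) ⇒ joint angles (θ0=270°, θ1=90°, e=0)
t=3 rotate(0, -90) ⇒ joint angles (θ0=180°, θ1=90°, e=0)
shorter routes all fall short; 3 is best.

extend(-1), extend(-1), rotate(0, -90)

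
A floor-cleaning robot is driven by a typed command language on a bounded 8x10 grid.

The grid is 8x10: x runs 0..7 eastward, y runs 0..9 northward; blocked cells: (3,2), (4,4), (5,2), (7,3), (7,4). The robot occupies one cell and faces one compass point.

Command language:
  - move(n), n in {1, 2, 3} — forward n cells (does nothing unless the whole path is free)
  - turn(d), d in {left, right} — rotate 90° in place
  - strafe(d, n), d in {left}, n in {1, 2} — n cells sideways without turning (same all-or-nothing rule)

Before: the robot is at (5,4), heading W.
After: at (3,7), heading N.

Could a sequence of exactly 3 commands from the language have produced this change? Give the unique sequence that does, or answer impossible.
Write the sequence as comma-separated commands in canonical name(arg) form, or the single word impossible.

turn(right), move(3), strafe(left, 2)

key: position moved to (3,7) AND the heading swung to N — translation plus rotation needed
begin: at (5,4), heading W
1. turn(right) → at (5,4), heading N
2. move(3) → at (5,7), heading N
3. strafe(left, 2) → at (3,7), heading N
uniquely the one of 343 3-step routes that fits.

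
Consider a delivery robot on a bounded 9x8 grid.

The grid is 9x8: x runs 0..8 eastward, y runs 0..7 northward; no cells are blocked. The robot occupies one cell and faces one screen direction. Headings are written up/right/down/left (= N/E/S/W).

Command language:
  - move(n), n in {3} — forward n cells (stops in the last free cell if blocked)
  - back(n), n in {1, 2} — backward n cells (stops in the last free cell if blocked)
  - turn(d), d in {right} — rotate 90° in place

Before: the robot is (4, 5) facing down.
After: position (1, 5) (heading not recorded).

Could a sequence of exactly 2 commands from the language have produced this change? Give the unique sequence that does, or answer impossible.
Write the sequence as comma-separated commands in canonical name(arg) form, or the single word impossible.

key: order matters: swapping turn(right) and move(3) lands elsewhere
initial: (4, 5) facing down
t=1 turn(right) ⇒ (4, 5) facing left
t=2 move(3) ⇒ (1, 5) facing left
no rival 2-sequence matches.

turn(right), move(3)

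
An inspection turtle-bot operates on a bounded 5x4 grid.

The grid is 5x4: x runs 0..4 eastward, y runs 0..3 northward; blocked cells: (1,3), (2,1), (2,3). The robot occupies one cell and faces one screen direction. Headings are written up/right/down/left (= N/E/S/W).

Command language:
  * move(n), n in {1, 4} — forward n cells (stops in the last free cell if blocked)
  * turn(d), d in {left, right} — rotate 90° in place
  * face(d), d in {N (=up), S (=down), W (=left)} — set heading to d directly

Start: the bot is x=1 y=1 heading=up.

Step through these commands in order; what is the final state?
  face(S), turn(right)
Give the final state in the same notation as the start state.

begin: x=1 y=1 heading=up
1. face(S) → x=1 y=1 heading=down
2. turn(right) → x=1 y=1 heading=left

x=1 y=1 heading=left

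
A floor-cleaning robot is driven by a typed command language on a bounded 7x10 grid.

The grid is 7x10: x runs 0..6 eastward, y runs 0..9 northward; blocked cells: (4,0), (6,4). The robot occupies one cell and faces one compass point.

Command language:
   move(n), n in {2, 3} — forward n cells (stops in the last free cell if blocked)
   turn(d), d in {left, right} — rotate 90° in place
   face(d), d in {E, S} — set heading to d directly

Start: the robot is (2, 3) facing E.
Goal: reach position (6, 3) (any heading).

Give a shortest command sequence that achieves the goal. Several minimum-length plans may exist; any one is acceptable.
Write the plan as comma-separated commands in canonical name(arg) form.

begin: (2, 3) facing E
step 1 (move(3)): (5, 3) facing E
step 2 (move(3)): (6, 3) facing E
nothing shorter than 2 reaches the goal.

move(3), move(3)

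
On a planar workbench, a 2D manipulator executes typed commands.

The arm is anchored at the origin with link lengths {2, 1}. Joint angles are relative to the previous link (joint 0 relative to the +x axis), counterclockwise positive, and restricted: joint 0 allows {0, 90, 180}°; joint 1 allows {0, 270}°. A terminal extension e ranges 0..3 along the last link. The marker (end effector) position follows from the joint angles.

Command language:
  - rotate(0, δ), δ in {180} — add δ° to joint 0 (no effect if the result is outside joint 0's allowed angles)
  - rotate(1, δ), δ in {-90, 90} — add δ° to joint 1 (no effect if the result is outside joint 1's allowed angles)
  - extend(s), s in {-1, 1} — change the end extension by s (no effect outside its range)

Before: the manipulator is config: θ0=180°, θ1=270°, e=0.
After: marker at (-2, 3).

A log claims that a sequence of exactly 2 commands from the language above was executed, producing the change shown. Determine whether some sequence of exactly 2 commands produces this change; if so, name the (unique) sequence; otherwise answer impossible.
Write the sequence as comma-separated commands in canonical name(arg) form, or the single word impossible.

from: config: θ0=180°, θ1=270°, e=0
1. extend(1) → config: θ0=180°, θ1=270°, e=1
2. extend(1) → config: θ0=180°, θ1=270°, e=2
no rival 2-sequence matches.

extend(1), extend(1)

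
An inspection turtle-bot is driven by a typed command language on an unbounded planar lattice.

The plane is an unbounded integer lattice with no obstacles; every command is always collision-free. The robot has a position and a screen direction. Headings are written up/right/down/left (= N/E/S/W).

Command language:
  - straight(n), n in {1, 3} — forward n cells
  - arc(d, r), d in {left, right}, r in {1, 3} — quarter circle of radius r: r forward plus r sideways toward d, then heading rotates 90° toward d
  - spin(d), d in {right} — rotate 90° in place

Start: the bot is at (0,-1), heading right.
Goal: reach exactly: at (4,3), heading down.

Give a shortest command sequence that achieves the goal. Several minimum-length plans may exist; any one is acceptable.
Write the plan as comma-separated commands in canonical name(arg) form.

arc(left, 3), arc(right, 1), spin(right)

start: at (0,-1), heading right
[1] after arc(left, 3): at (3,2), heading up
[2] after arc(right, 1): at (4,3), heading right
[3] after spin(right): at (4,3), heading down
no 2-step plan works, so 3 is optimal.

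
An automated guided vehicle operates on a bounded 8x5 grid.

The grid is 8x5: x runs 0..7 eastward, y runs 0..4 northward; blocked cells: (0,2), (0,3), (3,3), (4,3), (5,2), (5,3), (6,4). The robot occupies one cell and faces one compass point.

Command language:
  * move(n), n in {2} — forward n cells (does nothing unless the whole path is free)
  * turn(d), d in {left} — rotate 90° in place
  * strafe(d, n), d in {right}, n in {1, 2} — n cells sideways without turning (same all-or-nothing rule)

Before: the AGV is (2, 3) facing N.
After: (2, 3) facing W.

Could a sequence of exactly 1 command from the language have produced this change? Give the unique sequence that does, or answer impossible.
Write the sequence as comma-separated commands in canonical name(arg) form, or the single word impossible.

turn(left)

key: parked at (2,3) the whole time — nothing moves the robot
initial: (2, 3) facing N
1. turn(left) → (2, 3) facing W
no rival 1-sequence matches.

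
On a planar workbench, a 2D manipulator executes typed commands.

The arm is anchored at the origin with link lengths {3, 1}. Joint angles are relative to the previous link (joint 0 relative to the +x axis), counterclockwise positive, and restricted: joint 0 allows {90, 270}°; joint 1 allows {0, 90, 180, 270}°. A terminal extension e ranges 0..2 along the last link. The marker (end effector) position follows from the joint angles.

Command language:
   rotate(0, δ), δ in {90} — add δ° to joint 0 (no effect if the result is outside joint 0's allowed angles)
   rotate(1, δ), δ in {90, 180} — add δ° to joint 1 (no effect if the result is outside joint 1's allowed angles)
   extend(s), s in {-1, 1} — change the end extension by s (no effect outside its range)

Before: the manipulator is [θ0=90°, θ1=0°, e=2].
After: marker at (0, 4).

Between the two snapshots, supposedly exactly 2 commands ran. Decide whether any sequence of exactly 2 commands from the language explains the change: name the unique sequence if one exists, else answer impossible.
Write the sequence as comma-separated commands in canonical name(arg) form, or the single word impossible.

extend(-1), extend(-1)

start: [θ0=90°, θ1=0°, e=2]
step 1 (extend(-1)): [θ0=90°, θ1=0°, e=1]
step 2 (extend(-1)): [θ0=90°, θ1=0°, e=0]
all 25 alternatives checked — unique.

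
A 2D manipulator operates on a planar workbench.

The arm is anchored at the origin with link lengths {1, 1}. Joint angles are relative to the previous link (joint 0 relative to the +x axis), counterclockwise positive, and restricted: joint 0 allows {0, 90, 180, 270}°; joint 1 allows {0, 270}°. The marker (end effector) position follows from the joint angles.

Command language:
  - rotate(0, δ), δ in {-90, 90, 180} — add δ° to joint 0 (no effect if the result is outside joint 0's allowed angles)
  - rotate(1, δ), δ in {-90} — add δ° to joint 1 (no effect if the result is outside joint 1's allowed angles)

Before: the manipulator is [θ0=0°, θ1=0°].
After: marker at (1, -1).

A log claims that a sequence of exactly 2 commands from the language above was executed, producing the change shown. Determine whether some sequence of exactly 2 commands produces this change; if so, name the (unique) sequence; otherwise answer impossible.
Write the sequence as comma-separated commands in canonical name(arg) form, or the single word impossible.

begin: [θ0=0°, θ1=0°]
[1] after rotate(1, -90): [θ0=0°, θ1=270°]
[2] after rotate(1, -90): [θ0=0°, θ1=270°]
uniquely the one of 16 2-step routes that fits.

rotate(1, -90), rotate(1, -90)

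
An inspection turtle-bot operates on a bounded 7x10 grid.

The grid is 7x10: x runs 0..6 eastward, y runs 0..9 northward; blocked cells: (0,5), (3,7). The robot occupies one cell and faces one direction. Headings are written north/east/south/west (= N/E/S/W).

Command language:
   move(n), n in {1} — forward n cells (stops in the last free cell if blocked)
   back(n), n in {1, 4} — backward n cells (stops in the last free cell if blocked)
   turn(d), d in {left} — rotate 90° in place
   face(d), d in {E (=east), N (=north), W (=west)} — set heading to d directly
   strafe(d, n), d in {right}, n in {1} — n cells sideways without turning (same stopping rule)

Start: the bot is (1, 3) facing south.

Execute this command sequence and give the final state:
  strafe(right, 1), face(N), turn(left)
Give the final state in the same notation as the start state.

t0: (1, 3) facing south
1. strafe(right, 1) → (0, 3) facing south
2. face(N) → (0, 3) facing north
3. turn(left) → (0, 3) facing west

(0, 3) facing west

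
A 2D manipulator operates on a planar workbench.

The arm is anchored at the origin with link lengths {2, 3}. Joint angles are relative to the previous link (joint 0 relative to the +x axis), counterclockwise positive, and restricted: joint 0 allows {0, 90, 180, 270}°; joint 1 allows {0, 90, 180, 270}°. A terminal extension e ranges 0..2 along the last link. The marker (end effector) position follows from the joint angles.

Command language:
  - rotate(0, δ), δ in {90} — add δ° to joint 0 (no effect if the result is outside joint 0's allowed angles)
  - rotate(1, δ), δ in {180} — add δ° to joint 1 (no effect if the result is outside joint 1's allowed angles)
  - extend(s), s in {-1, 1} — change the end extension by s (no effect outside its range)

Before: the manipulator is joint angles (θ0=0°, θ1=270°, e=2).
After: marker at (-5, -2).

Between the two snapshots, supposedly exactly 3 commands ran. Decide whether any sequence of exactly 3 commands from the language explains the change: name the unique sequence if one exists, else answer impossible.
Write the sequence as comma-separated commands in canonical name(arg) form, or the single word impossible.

rotate(0, 90), rotate(0, 90), rotate(0, 90)

start: joint angles (θ0=0°, θ1=270°, e=2)
1. rotate(0, 90) → joint angles (θ0=90°, θ1=270°, e=2)
2. rotate(0, 90) → joint angles (θ0=180°, θ1=270°, e=2)
3. rotate(0, 90) → joint angles (θ0=270°, θ1=270°, e=2)
no rival 3-sequence matches.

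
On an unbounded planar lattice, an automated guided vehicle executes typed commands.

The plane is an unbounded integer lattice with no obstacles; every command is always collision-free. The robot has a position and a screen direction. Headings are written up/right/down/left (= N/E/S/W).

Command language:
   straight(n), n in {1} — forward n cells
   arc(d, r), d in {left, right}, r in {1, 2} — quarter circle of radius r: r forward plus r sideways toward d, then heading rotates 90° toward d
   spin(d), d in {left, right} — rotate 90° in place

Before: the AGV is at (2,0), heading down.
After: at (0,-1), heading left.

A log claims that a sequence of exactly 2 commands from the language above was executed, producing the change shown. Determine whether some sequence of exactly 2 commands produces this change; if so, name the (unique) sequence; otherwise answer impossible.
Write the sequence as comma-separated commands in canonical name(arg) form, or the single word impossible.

arc(right, 1), straight(1)

key: running straight(1) before arc(right, 1) would end elsewhere — order is forced
start: at (2,0), heading down
step 1 (arc(right, 1)): at (1,-1), heading left
step 2 (straight(1)): at (0,-1), heading left
all 49 alternatives checked — unique.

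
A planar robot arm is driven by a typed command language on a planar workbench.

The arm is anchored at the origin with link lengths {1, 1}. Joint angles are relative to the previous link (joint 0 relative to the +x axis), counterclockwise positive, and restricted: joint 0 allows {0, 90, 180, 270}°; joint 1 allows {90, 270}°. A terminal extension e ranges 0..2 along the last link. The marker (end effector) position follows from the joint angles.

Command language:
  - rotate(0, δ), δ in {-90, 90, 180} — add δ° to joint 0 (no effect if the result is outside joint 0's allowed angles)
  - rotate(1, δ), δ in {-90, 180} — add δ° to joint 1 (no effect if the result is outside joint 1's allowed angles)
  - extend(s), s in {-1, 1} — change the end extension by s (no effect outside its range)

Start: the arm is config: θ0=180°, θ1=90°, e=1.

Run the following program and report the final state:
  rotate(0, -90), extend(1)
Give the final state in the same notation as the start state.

start: config: θ0=180°, θ1=90°, e=1
t=1 rotate(0, -90) ⇒ config: θ0=90°, θ1=90°, e=1
t=2 extend(1) ⇒ config: θ0=90°, θ1=90°, e=2

config: θ0=90°, θ1=90°, e=2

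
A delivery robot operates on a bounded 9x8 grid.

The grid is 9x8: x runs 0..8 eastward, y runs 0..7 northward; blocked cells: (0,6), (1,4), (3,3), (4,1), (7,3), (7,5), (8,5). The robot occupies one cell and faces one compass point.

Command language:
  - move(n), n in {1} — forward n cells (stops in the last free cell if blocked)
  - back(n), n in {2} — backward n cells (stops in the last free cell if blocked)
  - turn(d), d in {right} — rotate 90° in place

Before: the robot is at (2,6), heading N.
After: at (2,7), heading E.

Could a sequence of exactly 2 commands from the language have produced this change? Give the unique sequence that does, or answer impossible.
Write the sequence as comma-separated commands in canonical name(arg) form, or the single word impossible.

key: running turn(right) before move(1) would end elsewhere — order is forced
initial: at (2,6), heading N
1. move(1) → at (2,7), heading N
2. turn(right) → at (2,7), heading E
uniquely the one of 9 2-step routes that fits.

move(1), turn(right)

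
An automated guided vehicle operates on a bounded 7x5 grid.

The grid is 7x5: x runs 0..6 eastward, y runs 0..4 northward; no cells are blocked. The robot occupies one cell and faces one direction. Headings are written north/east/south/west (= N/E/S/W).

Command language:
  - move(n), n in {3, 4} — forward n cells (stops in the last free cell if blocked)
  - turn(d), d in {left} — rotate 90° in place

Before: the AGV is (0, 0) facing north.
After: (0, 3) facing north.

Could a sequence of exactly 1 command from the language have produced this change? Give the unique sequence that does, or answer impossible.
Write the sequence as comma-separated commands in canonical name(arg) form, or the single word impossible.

key: heading stays N — the single command does not turn
begin: (0, 0) facing north
step 1 (move(3)): (0, 3) facing north
no rival 1-sequence matches.

move(3)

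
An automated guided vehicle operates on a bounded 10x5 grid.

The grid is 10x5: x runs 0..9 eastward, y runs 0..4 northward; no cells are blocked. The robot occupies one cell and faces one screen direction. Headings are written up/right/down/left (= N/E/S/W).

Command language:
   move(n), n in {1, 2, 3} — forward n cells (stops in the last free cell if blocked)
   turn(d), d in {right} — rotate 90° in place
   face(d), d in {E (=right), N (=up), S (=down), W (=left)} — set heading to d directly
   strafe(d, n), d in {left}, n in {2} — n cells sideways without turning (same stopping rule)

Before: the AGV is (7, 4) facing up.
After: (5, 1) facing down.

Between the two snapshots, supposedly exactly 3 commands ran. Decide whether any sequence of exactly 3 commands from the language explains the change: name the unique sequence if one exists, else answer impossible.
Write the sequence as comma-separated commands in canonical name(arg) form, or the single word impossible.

strafe(left, 2), face(S), move(3)

key: position moved to (5,1) AND the heading swung to S — translation plus rotation needed
start: (7, 4) facing up
[1] after strafe(left, 2): (5, 4) facing up
[2] after face(S): (5, 4) facing down
[3] after move(3): (5, 1) facing down
uniquely the one of 729 3-step routes that fits.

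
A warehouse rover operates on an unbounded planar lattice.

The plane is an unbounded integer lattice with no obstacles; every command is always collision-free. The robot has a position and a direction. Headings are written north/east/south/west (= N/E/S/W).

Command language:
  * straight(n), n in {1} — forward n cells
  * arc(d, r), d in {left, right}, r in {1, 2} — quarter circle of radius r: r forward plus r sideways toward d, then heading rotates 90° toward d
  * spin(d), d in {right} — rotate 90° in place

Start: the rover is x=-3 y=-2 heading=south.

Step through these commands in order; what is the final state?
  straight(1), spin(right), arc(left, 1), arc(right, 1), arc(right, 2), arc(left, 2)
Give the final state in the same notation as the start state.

x=-9 y=-1 heading=west

initial: x=-3 y=-2 heading=south
[1] after straight(1): x=-3 y=-3 heading=south
[2] after spin(right): x=-3 y=-3 heading=west
[3] after arc(left, 1): x=-4 y=-4 heading=south
[4] after arc(right, 1): x=-5 y=-5 heading=west
[5] after arc(right, 2): x=-7 y=-3 heading=north
[6] after arc(left, 2): x=-9 y=-1 heading=west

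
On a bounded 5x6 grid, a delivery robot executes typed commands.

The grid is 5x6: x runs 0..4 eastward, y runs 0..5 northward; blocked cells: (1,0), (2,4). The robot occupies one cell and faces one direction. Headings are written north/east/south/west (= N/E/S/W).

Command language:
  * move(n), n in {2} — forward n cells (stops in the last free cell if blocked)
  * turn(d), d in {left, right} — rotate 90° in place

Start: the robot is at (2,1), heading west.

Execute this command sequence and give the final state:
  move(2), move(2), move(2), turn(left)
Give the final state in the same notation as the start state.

begin: at (2,1), heading west
[1] after move(2): at (0,1), heading west
[2] after move(2): at (0,1), heading west
[3] after move(2): at (0,1), heading west
[4] after turn(left): at (0,1), heading south

at (0,1), heading south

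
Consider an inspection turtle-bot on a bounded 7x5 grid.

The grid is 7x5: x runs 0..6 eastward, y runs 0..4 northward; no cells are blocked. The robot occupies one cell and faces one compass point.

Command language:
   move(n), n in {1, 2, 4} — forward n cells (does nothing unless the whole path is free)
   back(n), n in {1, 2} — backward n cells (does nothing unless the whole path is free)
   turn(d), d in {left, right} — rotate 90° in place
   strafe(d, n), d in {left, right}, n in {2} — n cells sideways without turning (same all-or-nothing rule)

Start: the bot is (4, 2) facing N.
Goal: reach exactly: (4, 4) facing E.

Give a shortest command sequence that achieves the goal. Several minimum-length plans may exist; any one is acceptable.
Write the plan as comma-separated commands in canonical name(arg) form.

begin: (4, 2) facing N
step 1 (move(2)): (4, 4) facing N
step 2 (turn(right)): (4, 4) facing E
no 1-step plan works, so 2 is optimal.

move(2), turn(right)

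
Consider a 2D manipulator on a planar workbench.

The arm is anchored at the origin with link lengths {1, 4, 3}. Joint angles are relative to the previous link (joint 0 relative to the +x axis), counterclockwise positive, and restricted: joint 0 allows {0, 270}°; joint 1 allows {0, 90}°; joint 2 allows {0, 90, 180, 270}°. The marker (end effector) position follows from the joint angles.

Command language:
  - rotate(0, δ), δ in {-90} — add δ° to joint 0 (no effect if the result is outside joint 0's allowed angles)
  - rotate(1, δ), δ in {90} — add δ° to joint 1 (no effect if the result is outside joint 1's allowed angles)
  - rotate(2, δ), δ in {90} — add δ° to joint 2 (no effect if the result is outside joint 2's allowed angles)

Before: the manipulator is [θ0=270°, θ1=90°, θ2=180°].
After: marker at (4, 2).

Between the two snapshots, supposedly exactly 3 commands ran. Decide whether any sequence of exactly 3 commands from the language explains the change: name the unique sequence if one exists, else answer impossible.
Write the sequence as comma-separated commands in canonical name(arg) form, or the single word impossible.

rotate(2, 90), rotate(2, 90), rotate(2, 90)

start: [θ0=270°, θ1=90°, θ2=180°]
t=1 rotate(2, 90) ⇒ [θ0=270°, θ1=90°, θ2=270°]
t=2 rotate(2, 90) ⇒ [θ0=270°, θ1=90°, θ2=0°]
t=3 rotate(2, 90) ⇒ [θ0=270°, θ1=90°, θ2=90°]
all 27 alternatives checked — unique.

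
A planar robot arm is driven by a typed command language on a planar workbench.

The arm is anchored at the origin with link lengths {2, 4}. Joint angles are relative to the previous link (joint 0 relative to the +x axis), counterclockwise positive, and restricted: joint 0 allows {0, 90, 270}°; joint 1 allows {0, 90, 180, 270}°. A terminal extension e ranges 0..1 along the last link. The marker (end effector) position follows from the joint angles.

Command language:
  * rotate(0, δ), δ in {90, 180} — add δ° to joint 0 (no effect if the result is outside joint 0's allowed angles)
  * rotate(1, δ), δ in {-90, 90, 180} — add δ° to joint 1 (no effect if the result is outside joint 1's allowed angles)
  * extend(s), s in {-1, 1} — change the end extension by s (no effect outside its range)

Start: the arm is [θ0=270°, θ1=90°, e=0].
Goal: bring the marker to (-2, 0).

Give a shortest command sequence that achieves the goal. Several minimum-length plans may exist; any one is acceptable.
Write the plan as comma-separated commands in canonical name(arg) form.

t0: [θ0=270°, θ1=90°, e=0]
1. rotate(0, 90) → [θ0=0°, θ1=90°, e=0]
2. rotate(1, 90) → [θ0=0°, θ1=180°, e=0]
minimal: 2 command(s), checked below 2.

rotate(0, 90), rotate(1, 90)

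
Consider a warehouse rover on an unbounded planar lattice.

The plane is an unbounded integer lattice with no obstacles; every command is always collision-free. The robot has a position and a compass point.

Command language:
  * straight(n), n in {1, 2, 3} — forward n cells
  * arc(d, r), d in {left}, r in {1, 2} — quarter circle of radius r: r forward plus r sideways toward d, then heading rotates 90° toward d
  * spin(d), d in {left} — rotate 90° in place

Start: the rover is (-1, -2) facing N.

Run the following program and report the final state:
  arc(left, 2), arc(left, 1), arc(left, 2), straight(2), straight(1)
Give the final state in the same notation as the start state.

(1, -3) facing E

start: (-1, -2) facing N
1. arc(left, 2) → (-3, 0) facing W
2. arc(left, 1) → (-4, -1) facing S
3. arc(left, 2) → (-2, -3) facing E
4. straight(2) → (0, -3) facing E
5. straight(1) → (1, -3) facing E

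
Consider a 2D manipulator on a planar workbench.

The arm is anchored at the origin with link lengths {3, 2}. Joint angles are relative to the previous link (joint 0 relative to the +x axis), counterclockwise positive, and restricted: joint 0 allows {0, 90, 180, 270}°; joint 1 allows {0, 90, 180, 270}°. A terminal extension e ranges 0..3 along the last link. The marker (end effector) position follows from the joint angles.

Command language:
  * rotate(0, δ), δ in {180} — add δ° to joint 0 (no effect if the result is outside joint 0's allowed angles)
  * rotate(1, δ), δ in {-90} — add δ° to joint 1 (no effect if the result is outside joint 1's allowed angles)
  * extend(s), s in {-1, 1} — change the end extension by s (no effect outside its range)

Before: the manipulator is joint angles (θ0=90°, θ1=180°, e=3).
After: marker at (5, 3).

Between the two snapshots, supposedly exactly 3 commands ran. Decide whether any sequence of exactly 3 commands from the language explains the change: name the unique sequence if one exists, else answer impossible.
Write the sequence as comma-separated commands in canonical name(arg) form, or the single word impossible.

rotate(1, -90), rotate(1, -90), rotate(1, -90)

from: joint angles (θ0=90°, θ1=180°, e=3)
t=1 rotate(1, -90) ⇒ joint angles (θ0=90°, θ1=90°, e=3)
t=2 rotate(1, -90) ⇒ joint angles (θ0=90°, θ1=0°, e=3)
t=3 rotate(1, -90) ⇒ joint angles (θ0=90°, θ1=270°, e=3)
no other 3-command option fits: unique.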